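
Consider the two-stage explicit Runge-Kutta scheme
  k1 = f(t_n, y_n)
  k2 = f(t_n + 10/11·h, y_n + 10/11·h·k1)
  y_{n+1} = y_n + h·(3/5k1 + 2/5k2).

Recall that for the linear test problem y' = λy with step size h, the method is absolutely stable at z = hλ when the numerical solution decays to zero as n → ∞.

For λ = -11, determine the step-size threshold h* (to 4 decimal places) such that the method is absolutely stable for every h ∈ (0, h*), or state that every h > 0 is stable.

(-2.7500,0); λ=-11 ⇒ h* = (11/4)/11 = 0.2500.

With y'=λy (z=hλ):
  k1=λy_n ⇒ h·k1=z·y_n;  k2=λ(1+10/11z)y_n ⇒ h·k2=z(1+10/11z)y_n
  y_{n+1}/y_n = 1 + 3/5z + 2/5z(1+10/11z) = 1 + z + 4/11z²
  R(z) = 1 + z + 4/11z².

Boundary: |R(x)|=1, x<0.
x=-1.76: |R|=0.3664
R=1: x+4/11x²=0 ⇒ x=−11/4=-2.7500; min R=1−1/(4·4/11)=0.3125>−1
Confirm numerically:
  x=-2.657: |R|=0.91015 <1
  x=-2.562: |R|=0.82485 <1
  x=-2.351: |R|=0.65889 <1
  x=-1.413: |R|=0.31303 <1
  x=-3.023: |R|=1.30010 >1
  x=-2.990: |R|=1.26095 >1
  x=-2.866: |R|=1.12089 >1
Stable set (-2.7500, 0).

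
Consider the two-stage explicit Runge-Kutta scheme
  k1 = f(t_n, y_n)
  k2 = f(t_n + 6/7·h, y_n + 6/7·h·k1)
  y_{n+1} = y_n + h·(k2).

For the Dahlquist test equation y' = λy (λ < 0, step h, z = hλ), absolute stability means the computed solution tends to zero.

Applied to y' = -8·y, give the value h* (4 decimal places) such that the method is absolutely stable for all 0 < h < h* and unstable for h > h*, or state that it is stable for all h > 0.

On y'=λy, z=hλ:
  k1=λy_n ⇒ h·k1=z·y_n;  k2=λ(1+6/7z)y_n ⇒ h·k2=z(1+6/7z)y_n
  y_{n+1}/y_n = 1 + z(1+6/7z) = 1 + z + 6/7z²
  ⇒ R(z) = 1 + z + 6/7z².

Find x<0 with |R(x)|<1.
x=-1.59: |R|=1.5769
R=1: x+6/7x²=0 ⇒ x=−7/6=-1.1667; min R=1−1/(4·6/7)=0.7083>−1
Confirm numerically:
  x=-0.958: |R|=0.82865 <1
  x=-0.702: |R|=0.72040 <1
  x=-0.612: |R|=0.70904 <1
  x=-1.557: |R|=1.52093 >1
  x=-1.313: |R|=1.16469 >1
Stable set (-1.1667, 0).

(-1.1667,0); λ=-8 ⇒ h* = (7/6)/8 = 0.1458.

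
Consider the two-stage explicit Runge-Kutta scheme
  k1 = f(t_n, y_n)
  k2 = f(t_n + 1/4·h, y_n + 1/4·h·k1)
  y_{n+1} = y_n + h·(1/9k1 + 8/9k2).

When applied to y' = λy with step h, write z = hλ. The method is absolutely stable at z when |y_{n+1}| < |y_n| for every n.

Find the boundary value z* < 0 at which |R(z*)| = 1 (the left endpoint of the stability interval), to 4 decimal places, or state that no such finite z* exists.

On y'=λy, z=hλ:
  k1=λy_n ⇒ h·k1=z·y_n;  k2=λ(1+1/4z)y_n ⇒ h·k2=z(1+1/4z)y_n
  y_{n+1}/y_n = 1 + 1/9z + 8/9z(1+1/4z) = 1 + z + 2/9z²
  so R(z) = 1 + z + 2/9z².

Need |R(x)|<1, x<0.
x=-1.23: |R|=0.1062
R=1: x+2/9x²=0 ⇒ x=−9/2=-4.5000; min R=1−1/(4·2/9)=-0.1250>−1
Confirm numerically:
  x=-4.213: |R|=0.73130 <1
  x=-2.460: |R|=0.11520 <1
  x=-1.866: |R|=0.09223 <1
  x=-4.994: |R|=1.54823 >1
  x=-4.934: |R|=1.47586 >1
  x=-4.860: |R|=1.38880 >1
So |R|<1 on (-4.5000, 0).

left endpoint -4.5000.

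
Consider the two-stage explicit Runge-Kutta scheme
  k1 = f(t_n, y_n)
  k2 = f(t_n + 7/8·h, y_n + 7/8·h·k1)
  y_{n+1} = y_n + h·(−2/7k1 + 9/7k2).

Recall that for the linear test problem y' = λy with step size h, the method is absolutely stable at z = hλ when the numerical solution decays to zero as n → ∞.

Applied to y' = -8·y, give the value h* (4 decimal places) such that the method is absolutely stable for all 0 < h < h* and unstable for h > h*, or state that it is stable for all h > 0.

With y'=λy (z=hλ):
  k1=λy_n ⇒ h·k1=z·y_n;  k2=λ(1+7/8z)y_n ⇒ h·k2=z(1+7/8z)y_n
  y_{n+1}/y_n = 1 − 2/7z + 9/7z(1+7/8z) = 1 + z + 9/8z²
  R(z) = 1 + z + 9/8z².

Need |R(x)|<1, x<0.
x=-1.73: |R|=2.6370
R=1: x+9/8x²=0 ⇒ x=−8/9=-0.8889; min R=1−1/(4·9/8)=0.7778>−1
Confirm numerically:
  x=-0.747: |R|=0.88076 <1
  x=-0.703: |R|=0.85299 <1
  x=-0.525: |R|=0.78508 <1
  x=-0.500: |R|=0.78125 <1
  x=-1.444: |R|=1.90178 >1
  x=-1.263: |R|=1.53157 >1
  x=-1.117: |R|=1.28665 >1
Stable set (-0.8889, 0).

(-0.8889,0); λ=-8 ⇒ h* = (8/9)/8 = 0.1111.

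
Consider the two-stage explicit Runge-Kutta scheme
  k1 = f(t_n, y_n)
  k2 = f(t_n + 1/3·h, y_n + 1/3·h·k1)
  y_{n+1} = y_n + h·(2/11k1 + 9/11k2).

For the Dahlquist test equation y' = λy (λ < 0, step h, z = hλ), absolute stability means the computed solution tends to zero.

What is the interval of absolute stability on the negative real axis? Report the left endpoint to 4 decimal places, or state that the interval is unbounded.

Test eqn y'=λy, z=hλ:
  k1=λy_n ⇒ h·k1=z·y_n;  k2=λ(1+1/3z)y_n ⇒ h·k2=z(1+1/3z)y_n
  y_{n+1}/y_n = 1 + 2/11z + 9/11z(1+1/3z) = 1 + z + 3/11z²
  R(z) = 1 + z + 3/11z².

Boundary: |R(x)|=1, x<0.
x=-1.11: |R|=0.2260
R=1: x+3/11x²=0 ⇒ x=−11/3=-3.6667; min R=1−1/(4·3/11)=0.0833>−1
Confirm numerically:
  x=-2.755: |R|=0.31501 <1
  x=-2.517: |R|=0.21081 <1
  x=-1.586: |R|=0.10002 <1
  x=-3.931: |R|=1.28339 >1
  x=-3.928: |R|=1.27996 >1
  x=-3.734: |R|=1.06857 >1
So |R|<1 on (-3.6667, 0).

(-3.6667, 0).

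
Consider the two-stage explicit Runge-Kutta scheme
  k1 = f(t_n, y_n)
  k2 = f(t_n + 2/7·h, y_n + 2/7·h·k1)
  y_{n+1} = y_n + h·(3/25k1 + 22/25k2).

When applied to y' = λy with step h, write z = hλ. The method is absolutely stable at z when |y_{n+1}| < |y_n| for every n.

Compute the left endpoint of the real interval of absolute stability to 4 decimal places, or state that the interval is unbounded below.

Test eqn y'=λy, z=hλ:
  k1=λy_n ⇒ h·k1=z·y_n;  k2=λ(1+2/7z)y_n ⇒ h·k2=z(1+2/7z)y_n
  y_{n+1}/y_n = 1 + 3/25z + 22/25z(1+2/7z) = 1 + z + 44/175z²
  ⇒ R(z) = 1 + z + 44/175z².

Solve |R(x)|<1 on ℝ⁻.
x=-0.89: |R|=0.3092
R=1: x+44/175x²=0 ⇒ x=−175/44=-3.9773; min R=1−1/(4·44/175)=0.0057>−1
Confirm numerically:
  x=-3.767: |R|=0.80084 <1
  x=-2.459: |R|=0.06131 <1
  x=-2.069: |R|=0.00731 <1
  x=-4.453: |R|=1.53263 >1
  x=-4.291: |R|=1.33847 >1
Interval (-3.9773, 0).

left endpoint -3.9773.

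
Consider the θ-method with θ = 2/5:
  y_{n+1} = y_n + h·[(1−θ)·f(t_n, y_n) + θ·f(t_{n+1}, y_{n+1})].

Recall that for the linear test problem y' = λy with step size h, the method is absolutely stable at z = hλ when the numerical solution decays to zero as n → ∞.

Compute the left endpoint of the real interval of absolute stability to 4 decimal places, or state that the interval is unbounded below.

Set f=λy, z=hλ:
  y_{n+1} = y_n + z·[3/5·y_n + 2/5·y_{n+1}] ⇒ (1 − 2/5z)y_{n+1} = (1 + 3/5z)y_n
  ⇒ R(z) = (1 + 3/5z)/(1 − 2/5z).

Find x<0 with |R(x)|<1.
x=-1.13: |R|=0.2218
R=−1: 1+3/5x = −1+2/5x ⇒ -1/5x=2 ⇒ x=2/(-1/5)=-10.0000
Confirm numerically:
  x=-7.906: |R|=0.89938 <1
  x=-7.642: |R|=0.88375 <1
  x=-6.802: |R|=0.82810 <1
  x=-5.086: |R|=0.67611 <1
  x=-10.391: |R|=1.01517 >1
  x=-10.211: |R|=1.00830 >1
Interval (-10.0000, 0).

z* = -10.0000.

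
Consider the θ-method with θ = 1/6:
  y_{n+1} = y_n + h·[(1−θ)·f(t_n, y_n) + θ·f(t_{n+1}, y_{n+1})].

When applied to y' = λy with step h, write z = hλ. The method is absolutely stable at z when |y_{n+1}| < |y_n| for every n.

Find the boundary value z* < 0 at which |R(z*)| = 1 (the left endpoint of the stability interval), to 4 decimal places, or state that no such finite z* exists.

Set f=λy, z=hλ:
  y_{n+1} = y_n + z·[5/6·y_n + 1/6·y_{n+1}] ⇒ (1 − 1/6z)y_{n+1} = (1 + 5/6z)y_n
  so R(z) = (1 + 5/6z)/(1 − 1/6z).

Boundary: |R(x)|=1, x<0.
x=-0.58: |R|=0.4711
R=−1: 1+5/6x = −1+1/6x ⇒ -2/3x=2 ⇒ x=2/(-2/3)=-3.0000
Confirm numerically:
  x=-2.528: |R|=0.77861 <1
  x=-2.007: |R|=0.50393 <1
  x=-1.336: |R|=0.09269 <1
  x=-3.361: |R|=1.15426 >1
  x=-3.211: |R|=1.09163 >1
  x=-3.106: |R|=1.04656 >1
Stable set (-3.0000, 0).

z* = -3.0000.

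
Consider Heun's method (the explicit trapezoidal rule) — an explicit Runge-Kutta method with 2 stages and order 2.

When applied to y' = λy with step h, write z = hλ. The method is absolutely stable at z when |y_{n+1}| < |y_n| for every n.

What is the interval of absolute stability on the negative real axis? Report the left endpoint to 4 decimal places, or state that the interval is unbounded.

z∈(-2.0000,0).

On y'=λy, z=hλ:
  order 2, 2-stage ⇒ R(z)=1+z+z^2/2
  (e.g. R(-0.79)=0.52205, |R|=0.52205)

Solve |R(x)|<1 on ℝ⁻.
x=-0.79: |R|=0.5221
|R(-2)|=1.0000 |R(-1.9)|=0.9050 |R(-1.72)|=0.7592
Bisect:
  x_lo=-2.6882 |R|=1.9250  x_hi=-0.1154 |R|=0.8912
  mid=-1.40180 |R|=0.58072 →hi
  mid=-2.04499 |R|=1.04600 →lo
  mid=-1.72339 |R|=0.76165 →hi
  mid=-1.88419 |R|=0.89089 →hi
  mid=-1.96459 |R|=0.96521 →hi
  mid=-2.00479 |R|=1.00480 →lo
  mid=-1.98469 |R|=0.98480 →hi
  mid=-1.99474 |R|=0.99475 →hi
  mid=-1.99976 |R|=0.99976 →hi
  mid=-2.00227 |R|=1.00228 →lo
  ...
  [-2.00008,-1.99992] ⇒ x*=-2.0000
Interval (-2.0000, 0).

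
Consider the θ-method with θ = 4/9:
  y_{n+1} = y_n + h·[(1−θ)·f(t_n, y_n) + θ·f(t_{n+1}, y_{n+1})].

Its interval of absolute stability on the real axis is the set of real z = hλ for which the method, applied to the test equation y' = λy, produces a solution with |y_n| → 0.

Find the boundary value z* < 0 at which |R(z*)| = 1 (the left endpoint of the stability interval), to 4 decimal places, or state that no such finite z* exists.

z* = -18.0000.

With y'=λy (z=hλ):
  y_{n+1} = y_n + z·[5/9·y_n + 4/9·y_{n+1}] ⇒ (1 − 4/9z)y_{n+1} = (1 + 5/9z)y_n
  so R(z) = (1 + 5/9z)/(1 − 4/9z).

Find x<0 with |R(x)|<1.
x=-1.6: |R|=0.0649
R=−1: 1+5/9x = −1+4/9x ⇒ -1/9x=2 ⇒ x=2/(-1/9)=-18.0000
Confirm numerically:
  x=-17.434: |R|=0.99281 <1
  x=-14.171: |R|=0.94171 <1
  x=-12.381: |R|=0.90399 <1
  x=-7.659: |R|=0.73910 <1
  x=-18.206: |R|=1.00252 >1
  x=-18.148: |R|=1.00181 >1
  x=-18.024: |R|=1.00030 >1
Interval (-18.0000, 0).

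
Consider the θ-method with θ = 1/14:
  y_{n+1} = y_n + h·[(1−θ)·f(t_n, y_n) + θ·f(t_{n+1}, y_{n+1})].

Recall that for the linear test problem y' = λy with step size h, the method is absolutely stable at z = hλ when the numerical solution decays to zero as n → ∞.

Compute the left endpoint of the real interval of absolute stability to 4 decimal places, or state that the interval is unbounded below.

left endpoint -2.3333.

Test eqn y'=λy, z=hλ:
  y_{n+1} = y_n + z·[13/14·y_n + 1/14·y_{n+1}] ⇒ (1 − 1/14z)y_{n+1} = (1 + 13/14z)y_n
  Hence R(z) = (1 + 13/14z)/(1 − 1/14z).

Boundary: |R(x)|=1, x<0.
x=-1.75: |R|=0.5556
R=−1: 1+13/14x = −1+1/14x ⇒ -6/7x=2 ⇒ x=2/(-6/7)=-2.3333
Confirm numerically:
  x=-2.291: |R|=0.96882 <1
  x=-1.480: |R|=0.33850 <1
  x=-1.305: |R|=0.19373 <1
  x=-1.197: |R|=0.10272 <1
  x=-2.919: |R|=1.41539 >1
  x=-2.642: |R|=1.22257 >1
Stable set (-2.3333, 0).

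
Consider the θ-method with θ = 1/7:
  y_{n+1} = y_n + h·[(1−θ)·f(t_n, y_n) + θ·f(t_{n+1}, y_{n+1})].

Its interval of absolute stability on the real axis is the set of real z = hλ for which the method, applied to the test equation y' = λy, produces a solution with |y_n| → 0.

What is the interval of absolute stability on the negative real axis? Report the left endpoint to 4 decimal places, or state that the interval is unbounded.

(-2.8000, 0).

Set f=λy, z=hλ:
  y_{n+1} = y_n + z·[6/7·y_n + 1/7·y_{n+1}] ⇒ (1 − 1/7z)y_{n+1} = (1 + 6/7z)y_n
  Hence R(z) = (1 + 6/7z)/(1 − 1/7z).

Find x<0 with |R(x)|<1.
x=-1.49: |R|=0.2285
R=−1: 1+6/7x = −1+1/7x ⇒ -5/7x=2 ⇒ x=2/(-5/7)=-2.8000
Confirm numerically:
  x=-2.238: |R|=0.69582 <1
  x=-1.711: |R|=0.37493 <1
  x=-1.478: |R|=0.22033 <1
  x=-3.347: |R|=1.26433 >1
  x=-3.219: |R|=1.20501 >1
  x=-2.988: |R|=1.09411 >1
So |R|<1 on (-2.8000, 0).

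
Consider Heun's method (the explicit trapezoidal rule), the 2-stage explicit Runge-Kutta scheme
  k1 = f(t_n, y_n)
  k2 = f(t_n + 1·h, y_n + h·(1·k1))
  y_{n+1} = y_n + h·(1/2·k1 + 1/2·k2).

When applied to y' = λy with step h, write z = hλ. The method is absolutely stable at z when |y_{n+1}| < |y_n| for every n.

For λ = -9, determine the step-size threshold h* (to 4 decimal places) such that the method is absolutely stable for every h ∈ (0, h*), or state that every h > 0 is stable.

(-2.0000,0); λ=-9 ⇒ h* = 0.2222.

Test eqn y'=λy, z=hλ:
  order 2, 2-stage ⇒ R(z)=1+z+z^2/2
  (e.g. R(-1.4)=0.58000, |R|=0.58000)

Find x<0 with |R(x)|<1.
x=-1.4: |R|=0.5800
|R(-1.9)|=0.9050 |R(-1.86)|=0.8698 |R(-1.08)|=0.5032
Bisect:
  x_lo=-2.6217 |R|=1.8150  x_hi=-0.1899 |R|=0.8281
  mid=-1.40584 |R|=0.58235 →hi
  mid=-2.01379 |R|=1.01389 →lo
  mid=-1.70982 |R|=0.75192 →hi
  mid=-1.86180 |R|=0.87135 →hi
  mid=-1.93780 |R|=0.93973 →hi
  mid=-1.97579 |R|=0.97609 →hi
  mid=-1.99479 |R|=0.99481 →hi
  mid=-2.00429 |R|=1.00430 →lo
  mid=-1.99954 |R|=0.99954 →hi
  mid=-2.00192 |R|=1.00192 →lo
  ...
  [-2.00014,-1.99999] ⇒ x*=-2.0000
So |R|<1 on (-2.0000, 0).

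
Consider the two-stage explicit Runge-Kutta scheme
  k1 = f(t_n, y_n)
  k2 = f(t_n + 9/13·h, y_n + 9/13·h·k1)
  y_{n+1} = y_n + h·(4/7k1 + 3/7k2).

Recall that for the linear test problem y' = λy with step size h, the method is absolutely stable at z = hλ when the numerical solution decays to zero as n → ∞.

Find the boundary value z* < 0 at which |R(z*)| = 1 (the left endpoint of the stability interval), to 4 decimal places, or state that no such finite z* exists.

z* = -3.3704.

On y'=λy, z=hλ:
  k1=λy_n ⇒ h·k1=z·y_n;  k2=λ(1+9/13z)y_n ⇒ h·k2=z(1+9/13z)y_n
  y_{n+1}/y_n = 1 + 4/7z + 3/7z(1+9/13z) = 1 + z + 27/91z²
  so R(z) = 1 + z + 27/91z².

Find x<0 with |R(x)|<1.
x=-1.44: |R|=0.1752
R=1: x+27/91x²=0 ⇒ x=−91/27=-3.3704; min R=1−1/(4·27/91)=0.1574>−1
Confirm numerically:
  x=-2.953: |R|=0.63431 <1
  x=-2.682: |R|=0.45222 <1
  x=-2.636: |R|=0.42564 <1
  x=-2.004: |R|=0.18757 <1
  x=-3.946: |R|=1.67394 >1
  x=-3.811: |R|=1.49824 >1
  x=-3.778: |R|=1.45693 >1
So |R|<1 on (-3.3704, 0).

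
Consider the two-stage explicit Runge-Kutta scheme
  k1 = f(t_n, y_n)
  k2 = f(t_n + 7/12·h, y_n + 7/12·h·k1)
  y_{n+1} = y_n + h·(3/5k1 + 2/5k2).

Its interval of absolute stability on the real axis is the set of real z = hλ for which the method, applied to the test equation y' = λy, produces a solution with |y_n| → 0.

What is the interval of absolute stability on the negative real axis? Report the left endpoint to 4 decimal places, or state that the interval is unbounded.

(-4.2857, 0).

With y'=λy (z=hλ):
  k1=λy_n ⇒ h·k1=z·y_n;  k2=λ(1+7/12z)y_n ⇒ h·k2=z(1+7/12z)y_n
  y_{n+1}/y_n = 1 + 3/5z + 2/5z(1+7/12z) = 1 + z + 7/30z²
  ⇒ R(z) = 1 + z + 7/30z².

Find x<0 with |R(x)|<1.
x=-0.64: |R|=0.4556
R=1: x+7/30x²=0 ⇒ x=−30/7=-4.2857; min R=1−1/(4·7/30)=-0.0714>−1
Confirm numerically:
  x=-2.671: |R|=0.00634 <1
  x=-2.501: |R|=0.04150 <1
  x=-1.835: |R|=0.04931 <1
  x=-4.806: |R|=1.58345 >1
  x=-4.583: |R|=1.31791 >1
So |R|<1 on (-4.2857, 0).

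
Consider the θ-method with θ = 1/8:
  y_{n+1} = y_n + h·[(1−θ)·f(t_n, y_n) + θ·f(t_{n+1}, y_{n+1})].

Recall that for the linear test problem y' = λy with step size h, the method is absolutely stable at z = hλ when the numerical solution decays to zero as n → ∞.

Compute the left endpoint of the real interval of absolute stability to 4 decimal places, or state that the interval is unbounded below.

left endpoint -2.6667.

Set f=λy, z=hλ:
  y_{n+1} = y_n + z·[7/8·y_n + 1/8·y_{n+1}] ⇒ (1 − 1/8z)y_{n+1} = (1 + 7/8z)y_n
  ⇒ R(z) = (1 + 7/8z)/(1 − 1/8z).

Solve |R(x)|<1 on ℝ⁻.
x=-0.74: |R|=0.3227
R=−1: 1+7/8x = −1+1/8x ⇒ -3/4x=2 ⇒ x=2/(-3/4)=-2.6667
Confirm numerically:
  x=-2.565: |R|=0.94226 <1
  x=-2.078: |R|=0.64953 <1
  x=-1.877: |R|=0.52030 <1
  x=-1.313: |R|=0.12789 <1
  x=-2.898: |R|=1.12736 >1
  x=-2.790: |R|=1.06858 >1
Interval (-2.6667, 0).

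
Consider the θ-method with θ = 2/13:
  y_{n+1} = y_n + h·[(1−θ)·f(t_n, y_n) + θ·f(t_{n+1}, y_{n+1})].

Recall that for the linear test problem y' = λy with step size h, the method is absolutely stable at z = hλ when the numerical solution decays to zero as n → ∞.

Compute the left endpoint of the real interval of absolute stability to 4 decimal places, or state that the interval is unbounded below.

On y'=λy, z=hλ:
  y_{n+1} = y_n + z·[11/13·y_n + 2/13·y_{n+1}] ⇒ (1 − 2/13z)y_{n+1} = (1 + 11/13z)y_n
  R(z) = (1 + 11/13z)/(1 − 2/13z).

Solve |R(x)|<1 on ℝ⁻.
x=-1.33: |R|=0.1041
R=−1: 1+11/13x = −1+2/13x ⇒ -9/13x=2 ⇒ x=2/(-9/13)=-2.8889
Confirm numerically:
  x=-2.792: |R|=0.95308 <1
  x=-2.306: |R|=0.70213 <1
  x=-1.849: |R|=0.43951 <1
  x=-1.374: |R|=0.13424 <1
  x=-3.260: |R|=1.17111 >1
  x=-3.165: |R|=1.12856 >1
So |R|<1 on (-2.8889, 0).

z* = -2.8889.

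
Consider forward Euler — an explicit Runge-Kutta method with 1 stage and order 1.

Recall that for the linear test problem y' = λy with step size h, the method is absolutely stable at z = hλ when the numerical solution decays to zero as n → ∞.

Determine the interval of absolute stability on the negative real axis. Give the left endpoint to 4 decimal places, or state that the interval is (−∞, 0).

On y'=λy, z=hλ:
  order 1, 1-stage ⇒ R(z)=1+z
  (e.g. R(-0.73)=0.27000, |R|=0.27000)

Need |R(x)|<1, x<0.
x=-0.73: |R|=0.2700
|R(-1.94)|=0.9400 |R(-1.51)|=0.5100 |R(-0.52)|=0.4800
Bisect:
  x_lo=-2.3112 |R|=1.3112  x_hi=-0.3970 |R|=0.6030
  mid=-1.35411 |R|=0.35411 →hi
  mid=-1.83266 |R|=0.83266 →hi
  mid=-2.07193 |R|=1.07193 →lo
  mid=-1.95230 |R|=0.95230 →hi
  mid=-2.01211 |R|=1.01211 →lo
  mid=-1.98220 |R|=0.98220 →hi
  mid=-1.99716 |R|=0.99716 →hi
  mid=-2.00464 |R|=1.00464 →lo
  mid=-2.00090 |R|=1.00090 →lo
  ...
  [-2.00008,-1.99996] ⇒ x*=-2.0000
Interval (-2.0000, 0).

(-2.0000, 0).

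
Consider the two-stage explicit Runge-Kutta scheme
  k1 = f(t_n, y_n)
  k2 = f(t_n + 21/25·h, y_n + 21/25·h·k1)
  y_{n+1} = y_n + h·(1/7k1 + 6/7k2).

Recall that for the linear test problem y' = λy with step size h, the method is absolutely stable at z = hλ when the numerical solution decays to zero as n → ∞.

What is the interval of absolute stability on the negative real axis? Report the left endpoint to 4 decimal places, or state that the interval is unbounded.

(-1.3889, 0).

Set f=λy, z=hλ:
  k1=λy_n ⇒ h·k1=z·y_n;  k2=λ(1+21/25z)y_n ⇒ h·k2=z(1+21/25z)y_n
  y_{n+1}/y_n = 1 + 1/7z + 6/7z(1+21/25z) = 1 + z + 18/25z²
  R(z) = 1 + z + 18/25z².

Solve |R(x)|<1 on ℝ⁻.
x=-0.73: |R|=0.6537
R=1: x+18/25x²=0 ⇒ x=−25/18=-1.3889; min R=1−1/(4·18/25)=0.6528>−1
Confirm numerically:
  x=-0.861: |R|=0.67275 <1
  x=-0.606: |R|=0.65841 <1
  x=-0.567: |R|=0.66447 <1
  x=-1.961: |R|=1.80778 >1
  x=-1.600: |R|=1.24320 >1
  x=-1.590: |R|=1.23023 >1
Interval (-1.3889, 0).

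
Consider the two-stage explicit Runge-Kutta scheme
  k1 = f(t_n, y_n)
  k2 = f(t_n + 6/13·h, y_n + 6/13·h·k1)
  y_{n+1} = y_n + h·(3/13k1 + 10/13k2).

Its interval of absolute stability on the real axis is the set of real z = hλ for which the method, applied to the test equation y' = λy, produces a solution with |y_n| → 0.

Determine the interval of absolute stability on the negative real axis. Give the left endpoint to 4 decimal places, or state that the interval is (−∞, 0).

z∈(-2.8167,0).

With y'=λy (z=hλ):
  k1=λy_n ⇒ h·k1=z·y_n;  k2=λ(1+6/13z)y_n ⇒ h·k2=z(1+6/13z)y_n
  y_{n+1}/y_n = 1 + 3/13z + 10/13z(1+6/13z) = 1 + z + 60/169z²
  R(z) = 1 + z + 60/169z².

Find x<0 with |R(x)|<1.
x=-1.25: |R|=0.3047
R=1: x+60/169x²=0 ⇒ x=−169/60=-2.8167; min R=1−1/(4·60/169)=0.2958>−1
Confirm numerically:
  x=-2.036: |R|=0.43570 <1
  x=-1.608: |R|=0.30999 <1
  x=-1.337: |R|=0.29764 <1
  x=-1.161: |R|=0.31755 <1
  x=-3.376: |R|=1.67041 >1
  x=-3.193: |R|=1.42662 >1
  x=-3.120: |R|=1.33600 >1
Stable set (-2.8167, 0).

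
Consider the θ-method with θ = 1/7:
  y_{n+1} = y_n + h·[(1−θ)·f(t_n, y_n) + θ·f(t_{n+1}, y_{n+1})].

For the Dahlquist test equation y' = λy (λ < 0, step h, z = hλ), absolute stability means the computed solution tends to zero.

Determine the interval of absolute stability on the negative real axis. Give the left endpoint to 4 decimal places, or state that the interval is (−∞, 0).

On y'=λy, z=hλ:
  y_{n+1} = y_n + z·[6/7·y_n + 1/7·y_{n+1}] ⇒ (1 − 1/7z)y_{n+1} = (1 + 6/7z)y_n
  so R(z) = (1 + 6/7z)/(1 − 1/7z).

Find x<0 with |R(x)|<1.
x=-1.73: |R|=0.3872
R=−1: 1+6/7x = −1+1/7x ⇒ -5/7x=2 ⇒ x=2/(-5/7)=-2.8000
Confirm numerically:
  x=-2.689: |R|=0.94272 <1
  x=-2.283: |R|=0.72153 <1
  x=-1.123: |R|=0.03225 <1
  x=-3.112: |R|=1.15427 >1
  x=-2.861: |R|=1.03093 >1
So |R|<1 on (-2.8000, 0).

(-2.8000, 0).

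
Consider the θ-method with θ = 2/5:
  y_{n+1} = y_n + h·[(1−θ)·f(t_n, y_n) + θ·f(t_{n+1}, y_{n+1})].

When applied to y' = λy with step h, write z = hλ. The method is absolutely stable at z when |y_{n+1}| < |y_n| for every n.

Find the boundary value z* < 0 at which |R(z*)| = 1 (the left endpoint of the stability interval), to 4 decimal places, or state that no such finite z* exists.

left endpoint -10.0000.

On y'=λy, z=hλ:
  y_{n+1} = y_n + z·[3/5·y_n + 2/5·y_{n+1}] ⇒ (1 − 2/5z)y_{n+1} = (1 + 3/5z)y_n
  ⇒ R(z) = (1 + 3/5z)/(1 − 2/5z).

Boundary: |R(x)|=1, x<0.
x=-1.5: |R|=0.0625
R=−1: 1+3/5x = −1+2/5x ⇒ -1/5x=2 ⇒ x=2/(-1/5)=-10.0000
Confirm numerically:
  x=-9.964: |R|=0.99856 <1
  x=-9.583: |R|=0.98274 <1
  x=-8.887: |R|=0.95113 <1
  x=-5.514: |R|=0.72011 <1
  x=-10.198: |R|=1.00780 >1
  x=-10.119: |R|=1.00472 >1
Stable set (-10.0000, 0).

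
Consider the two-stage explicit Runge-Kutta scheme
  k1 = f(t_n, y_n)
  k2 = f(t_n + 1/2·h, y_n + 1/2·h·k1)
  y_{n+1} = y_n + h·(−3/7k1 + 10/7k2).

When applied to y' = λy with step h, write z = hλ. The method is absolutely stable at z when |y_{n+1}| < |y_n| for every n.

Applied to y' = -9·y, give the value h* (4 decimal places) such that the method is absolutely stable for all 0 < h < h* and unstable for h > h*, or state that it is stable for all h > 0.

(-1.4000,0); λ=-9 ⇒ h* = (7/5)/9 = 0.1556.

With y'=λy (z=hλ):
  k1=λy_n ⇒ h·k1=z·y_n;  k2=λ(1+1/2z)y_n ⇒ h·k2=z(1+1/2z)y_n
  y_{n+1}/y_n = 1 − 3/7z + 10/7z(1+1/2z) = 1 + z + 5/7z²
  R(z) = 1 + z + 5/7z².

Need |R(x)|<1, x<0.
x=-1.72: |R|=1.3931
R=1: x+5/7x²=0 ⇒ x=−7/5=-1.4000; min R=1−1/(4·5/7)=0.6500>−1
Confirm numerically:
  x=-1.350: |R|=0.95179 <1
  x=-1.301: |R|=0.90800 <1
  x=-1.067: |R|=0.74621 <1
  x=-1.047: |R|=0.73601 <1
  x=-1.645: |R|=1.28788 >1
  x=-1.539: |R|=1.15280 >1
So |R|<1 on (-1.4000, 0).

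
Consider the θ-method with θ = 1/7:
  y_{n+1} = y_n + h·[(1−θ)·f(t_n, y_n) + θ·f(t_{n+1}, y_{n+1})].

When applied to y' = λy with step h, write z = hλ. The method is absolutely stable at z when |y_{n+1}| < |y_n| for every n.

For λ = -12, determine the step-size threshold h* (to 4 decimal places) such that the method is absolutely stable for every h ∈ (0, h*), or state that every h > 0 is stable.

With y'=λy (z=hλ):
  y_{n+1} = y_n + z·[6/7·y_n + 1/7·y_{n+1}] ⇒ (1 − 1/7z)y_{n+1} = (1 + 6/7z)y_n
  ⇒ R(z) = (1 + 6/7z)/(1 − 1/7z).

Need |R(x)|<1, x<0.
x=-1.47: |R|=0.2149
R=−1: 1+6/7x = −1+1/7x ⇒ -5/7x=2 ⇒ x=2/(-5/7)=-2.8000
Confirm numerically:
  x=-2.515: |R|=0.85024 <1
  x=-2.472: |R|=0.82686 <1
  x=-1.628: |R|=0.32082 <1
  x=-3.255: |R|=1.22184 >1
  x=-2.886: |R|=1.04350 >1
Interval (-2.8000, 0).

(-2.8000,0); λ=-12 ⇒ h* = (14/5)/12 = 0.2333.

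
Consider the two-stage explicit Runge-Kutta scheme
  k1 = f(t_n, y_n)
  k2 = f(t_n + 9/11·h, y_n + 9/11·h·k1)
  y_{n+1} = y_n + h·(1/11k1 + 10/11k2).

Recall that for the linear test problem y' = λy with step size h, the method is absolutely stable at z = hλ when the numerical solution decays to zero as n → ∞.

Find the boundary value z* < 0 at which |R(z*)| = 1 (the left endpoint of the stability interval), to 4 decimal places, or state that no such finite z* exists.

Set f=λy, z=hλ:
  k1=λy_n ⇒ h·k1=z·y_n;  k2=λ(1+9/11z)y_n ⇒ h·k2=z(1+9/11z)y_n
  y_{n+1}/y_n = 1 + 1/11z + 10/11z(1+9/11z) = 1 + z + 90/121z²
  Hence R(z) = 1 + z + 90/121z².

Boundary: |R(x)|=1, x<0.
x=-0.39: |R|=0.7231
R=1: x+90/121x²=0 ⇒ x=−121/90=-1.3444; min R=1−1/(4·90/121)=0.6639>−1
Confirm numerically:
  x=-0.994: |R|=0.74090 <1
  x=-0.851: |R|=0.68766 <1
  x=-0.835: |R|=0.68360 <1
  x=-0.659: |R|=0.66402 <1
  x=-1.856: |R|=1.70620 >1
  x=-1.503: |R|=1.17725 >1
  x=-1.480: |R|=1.14922 >1
Interval (-1.3444, 0).

z* = -1.3444.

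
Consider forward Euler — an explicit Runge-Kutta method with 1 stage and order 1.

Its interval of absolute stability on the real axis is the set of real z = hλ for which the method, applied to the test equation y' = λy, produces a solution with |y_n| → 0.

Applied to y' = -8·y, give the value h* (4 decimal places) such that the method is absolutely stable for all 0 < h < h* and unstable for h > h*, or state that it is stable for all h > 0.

Test eqn y'=λy, z=hλ:
  order 1, 1-stage ⇒ R(z)=1+z
  (e.g. R(-1.04)=-0.04000, |R|=0.04000)

Need |R(x)|<1, x<0.
x=-1.04: |R|=0.0400
|R(-2.26)|=1.2600 |R(-1.69)|=0.6900 |R(-0.66)|=0.3400
Bisect:
  x_lo=-2.7753 |R|=1.7753  x_hi=-0.1965 |R|=0.8035
  mid=-1.48588 |R|=0.48588 →hi
  mid=-2.13057 |R|=1.13057 →lo
  mid=-1.80822 |R|=0.80822 →hi
  mid=-1.96940 |R|=0.96940 →hi
  mid=-2.04998 |R|=1.04998 →lo
  mid=-2.00969 |R|=1.00969 →lo
  mid=-1.98954 |R|=0.98954 →hi
  mid=-1.99962 |R|=0.99962 →hi
  mid=-2.00465 |R|=1.00465 →lo
  ...
  [-2.00009,-1.99993] ⇒ x*=-2.0000
Stable set (-2.0000, 0).

(-2.0000,0); λ=-8 ⇒ h* = 0.2500.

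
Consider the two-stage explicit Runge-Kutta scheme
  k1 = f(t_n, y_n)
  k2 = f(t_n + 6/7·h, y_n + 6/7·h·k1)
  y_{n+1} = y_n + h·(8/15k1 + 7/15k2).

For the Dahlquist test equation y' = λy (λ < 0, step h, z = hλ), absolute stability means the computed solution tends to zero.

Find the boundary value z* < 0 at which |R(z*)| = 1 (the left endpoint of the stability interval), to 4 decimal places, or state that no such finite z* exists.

z* = -2.5000.

Set f=λy, z=hλ:
  k1=λy_n ⇒ h·k1=z·y_n;  k2=λ(1+6/7z)y_n ⇒ h·k2=z(1+6/7z)y_n
  y_{n+1}/y_n = 1 + 8/15z + 7/15z(1+6/7z) = 1 + z + 2/5z²
  so R(z) = 1 + z + 2/5z².

Find x<0 with |R(x)|<1.
x=-0.51: |R|=0.5940
R=1: x+2/5x²=0 ⇒ x=−5/2=-2.5000; min R=1−1/(4·2/5)=0.3750>−1
Confirm numerically:
  x=-2.013: |R|=0.60787 <1
  x=-2.005: |R|=0.60301 <1
  x=-1.881: |R|=0.53426 <1
  x=-3.062: |R|=1.68834 >1
  x=-2.768: |R|=1.29673 >1
So |R|<1 on (-2.5000, 0).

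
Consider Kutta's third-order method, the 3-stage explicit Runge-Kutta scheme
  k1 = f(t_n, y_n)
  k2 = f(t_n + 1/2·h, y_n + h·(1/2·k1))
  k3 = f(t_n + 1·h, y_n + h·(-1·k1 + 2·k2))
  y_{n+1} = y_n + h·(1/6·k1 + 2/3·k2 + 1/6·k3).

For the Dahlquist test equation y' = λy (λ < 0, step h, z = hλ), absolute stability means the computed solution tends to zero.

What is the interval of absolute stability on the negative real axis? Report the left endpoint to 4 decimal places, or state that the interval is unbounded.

z∈(-2.5127,0).

Test eqn y'=λy, z=hλ:
  order 3, 3-stage ⇒ R(z)=1+z+z^2/2+z^3/6
  (e.g. R(-1.77)=-0.12776, |R|=0.12776)

Find x<0 with |R(x)|<1.
x=-1.77: |R|=0.1278
|R(-2.64)|=1.2218 |R(-2.23)|=0.5918 |R(-2.2)|=0.5547
Bisect:
  x_lo=-3.3770 |R|=3.0935  x_hi=-0.3023 |R|=0.7388
  mid=-1.83964 |R|=0.18515 →hi
  mid=-2.60831 |R|=1.16418 →lo
  mid=-2.22397 |R|=0.58426 →hi
  mid=-2.41614 |R|=0.84807 →hi
  mid=-2.51222 |R|=0.99914 →hi
  mid=-2.56027 |R|=1.07986 →lo
  mid=-2.53624 |R|=1.03906 →lo
  ...
  [-2.51279,-2.51260] ⇒ x*=-2.5127
So |R|<1 on (-2.5127, 0).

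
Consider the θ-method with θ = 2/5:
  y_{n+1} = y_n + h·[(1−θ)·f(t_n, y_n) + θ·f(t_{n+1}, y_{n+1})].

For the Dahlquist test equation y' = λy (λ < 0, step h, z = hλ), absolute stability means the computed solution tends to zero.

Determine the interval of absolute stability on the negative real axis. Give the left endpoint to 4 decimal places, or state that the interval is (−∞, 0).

z∈(-10.0000,0).

Test eqn y'=λy, z=hλ:
  y_{n+1} = y_n + z·[3/5·y_n + 2/5·y_{n+1}] ⇒ (1 − 2/5z)y_{n+1} = (1 + 3/5z)y_n
  so R(z) = (1 + 3/5z)/(1 − 2/5z).

Need |R(x)|<1, x<0.
x=-1.01: |R|=0.2806
R=−1: 1+3/5x = −1+2/5x ⇒ -1/5x=2 ⇒ x=2/(-1/5)=-10.0000
Confirm numerically:
  x=-8.841: |R|=0.94890 <1
  x=-8.173: |R|=0.91441 <1
  x=-4.590: |R|=0.61848 <1
  x=-10.318: |R|=1.01240 >1
  x=-10.098: |R|=1.00389 >1
Stable set (-10.0000, 0).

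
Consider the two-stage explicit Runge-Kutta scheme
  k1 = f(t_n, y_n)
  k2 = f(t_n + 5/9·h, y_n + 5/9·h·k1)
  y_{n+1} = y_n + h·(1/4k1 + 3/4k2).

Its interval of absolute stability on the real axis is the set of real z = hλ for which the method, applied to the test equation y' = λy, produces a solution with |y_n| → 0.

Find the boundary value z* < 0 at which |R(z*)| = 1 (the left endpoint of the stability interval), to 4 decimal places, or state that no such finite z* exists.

On y'=λy, z=hλ:
  k1=λy_n ⇒ h·k1=z·y_n;  k2=λ(1+5/9z)y_n ⇒ h·k2=z(1+5/9z)y_n
  y_{n+1}/y_n = 1 + 1/4z + 3/4z(1+5/9z) = 1 + z + 5/12z²
  so R(z) = 1 + z + 5/12z².

Need |R(x)|<1, x<0.
x=-0.77: |R|=0.4770
R=1: x+5/12x²=0 ⇒ x=−12/5=-2.4000; min R=1−1/(4·5/12)=0.4000>−1
Confirm numerically:
  x=-2.117: |R|=0.75037 <1
  x=-2.041: |R|=0.69470 <1
  x=-1.495: |R|=0.43626 <1
  x=-2.954: |R|=1.68188 >1
  x=-2.850: |R|=1.53438 >1
  x=-2.783: |R|=1.44412 >1
Interval (-2.4000, 0).

z* = -2.4000.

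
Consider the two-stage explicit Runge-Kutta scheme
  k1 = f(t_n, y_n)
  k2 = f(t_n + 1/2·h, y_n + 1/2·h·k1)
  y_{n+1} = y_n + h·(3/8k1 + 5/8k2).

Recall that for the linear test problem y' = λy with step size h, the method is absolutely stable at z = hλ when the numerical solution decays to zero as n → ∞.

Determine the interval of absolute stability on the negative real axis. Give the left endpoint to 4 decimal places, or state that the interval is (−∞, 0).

(-3.2000, 0).

Set f=λy, z=hλ:
  k1=λy_n ⇒ h·k1=z·y_n;  k2=λ(1+1/2z)y_n ⇒ h·k2=z(1+1/2z)y_n
  y_{n+1}/y_n = 1 + 3/8z + 5/8z(1+1/2z) = 1 + z + 5/16z²
  R(z) = 1 + z + 5/16z².

Need |R(x)|<1, x<0.
x=-1.58: |R|=0.2001
R=1: x+5/16x²=0 ⇒ x=−16/5=-3.2000; min R=1−1/(4·5/16)=0.2000>−1
Confirm numerically:
  x=-1.872: |R|=0.22312 <1
  x=-1.341: |R|=0.22096 <1
  x=-1.339: |R|=0.22129 <1
  x=-3.755: |R|=1.65126 >1
  x=-3.260: |R|=1.06112 >1
Stable set (-3.2000, 0).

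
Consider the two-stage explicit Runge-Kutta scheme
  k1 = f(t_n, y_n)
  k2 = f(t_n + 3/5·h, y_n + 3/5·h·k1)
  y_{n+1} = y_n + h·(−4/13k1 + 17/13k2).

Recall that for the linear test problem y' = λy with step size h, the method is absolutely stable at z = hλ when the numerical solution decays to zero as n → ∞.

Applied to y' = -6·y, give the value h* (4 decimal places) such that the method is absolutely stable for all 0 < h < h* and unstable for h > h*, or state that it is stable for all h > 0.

Set f=λy, z=hλ:
  k1=λy_n ⇒ h·k1=z·y_n;  k2=λ(1+3/5z)y_n ⇒ h·k2=z(1+3/5z)y_n
  y_{n+1}/y_n = 1 − 4/13z + 17/13z(1+3/5z) = 1 + z + 51/65z²
  Hence R(z) = 1 + z + 51/65z².

Solve |R(x)|<1 on ℝ⁻.
x=-1.61: |R|=1.4238
R=1: x+51/65x²=0 ⇒ x=−65/51=-1.2745; min R=1−1/(4·51/65)=0.6814>−1
Confirm numerically:
  x=-1.245: |R|=0.97117 <1
  x=-1.144: |R|=0.88285 <1
  x=-1.055: |R|=0.81830 <1
  x=-0.733: |R|=0.68857 <1
  x=-1.735: |R|=1.62687 >1
  x=-1.627: |R|=1.44998 >1
  x=-1.301: |R|=1.02704 >1
So |R|<1 on (-1.2745, 0).

(-1.2745,0); λ=-6 ⇒ h* = (65/51)/6 = 0.2124.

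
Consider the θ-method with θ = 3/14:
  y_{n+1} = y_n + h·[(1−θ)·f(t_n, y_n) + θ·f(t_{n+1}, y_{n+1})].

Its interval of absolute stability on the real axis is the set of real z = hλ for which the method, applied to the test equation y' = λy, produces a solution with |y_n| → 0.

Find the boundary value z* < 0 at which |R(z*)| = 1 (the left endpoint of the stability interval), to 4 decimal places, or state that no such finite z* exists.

z* = -3.5000.

Set f=λy, z=hλ:
  y_{n+1} = y_n + z·[11/14·y_n + 3/14·y_{n+1}] ⇒ (1 − 3/14z)y_{n+1} = (1 + 11/14z)y_n
  ⇒ R(z) = (1 + 11/14z)/(1 − 3/14z).

Boundary: |R(x)|=1, x<0.
x=-1.65: |R|=0.2190
R=−1: 1+11/14x = −1+3/14x ⇒ -4/7x=2 ⇒ x=2/(-4/7)=-3.5000
Confirm numerically:
  x=-3.441: |R|=0.98059 <1
  x=-1.988: |R|=0.39411 <1
  x=-1.861: |R|=0.33044 <1
  x=-1.446: |R|=0.10394 <1
  x=-3.914: |R|=1.12866 >1
  x=-3.884: |R|=1.11976 >1
  x=-3.782: |R|=1.08901 >1
Interval (-3.5000, 0).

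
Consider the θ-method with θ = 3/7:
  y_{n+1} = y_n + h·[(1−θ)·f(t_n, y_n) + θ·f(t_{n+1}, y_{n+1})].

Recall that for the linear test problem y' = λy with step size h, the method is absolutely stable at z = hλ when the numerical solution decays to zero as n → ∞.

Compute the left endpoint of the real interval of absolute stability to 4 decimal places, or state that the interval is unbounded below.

On y'=λy, z=hλ:
  y_{n+1} = y_n + z·[4/7·y_n + 3/7·y_{n+1}] ⇒ (1 − 3/7z)y_{n+1} = (1 + 4/7z)y_n
  so R(z) = (1 + 4/7z)/(1 − 3/7z).

Boundary: |R(x)|=1, x<0.
x=-0.81: |R|=0.3987
R=−1: 1+4/7x = −1+3/7x ⇒ -1/7x=2 ⇒ x=2/(-1/7)=-14.0000
Confirm numerically:
  x=-13.231: |R|=0.98353 <1
  x=-12.843: |R|=0.97459 <1
  x=-6.844: |R|=0.74008 <1
  x=-6.496: |R|=0.71670 <1
  x=-14.389: |R|=1.00775 >1
  x=-14.384: |R|=1.00766 >1
So |R|<1 on (-14.0000, 0).

left endpoint -14.0000.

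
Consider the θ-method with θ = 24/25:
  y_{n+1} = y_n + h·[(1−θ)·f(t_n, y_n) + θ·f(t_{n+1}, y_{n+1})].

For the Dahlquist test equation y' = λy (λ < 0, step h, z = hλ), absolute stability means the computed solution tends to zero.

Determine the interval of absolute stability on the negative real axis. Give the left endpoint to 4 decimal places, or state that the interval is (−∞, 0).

interval (−∞, 0).

With y'=λy (z=hλ):
  y_{n+1} = y_n + z·[1/25·y_n + 24/25·y_{n+1}] ⇒ (1 − 24/25z)y_{n+1} = (1 + 1/25z)y_n
  R(z) = (1 + 1/25z)/(1 − 24/25z).

Boundary: |R(x)|=1, x<0.
x=-0.32: |R|=0.7552
x=-2: |R|=0.3151
x=-10: |R|=0.0566
x=-100: |R|=0.0309
θ=24/25≥1/2 ⇒ |1+1/25x|<|1−24/25x| ∀x<0 ⇒ interval (−∞,0).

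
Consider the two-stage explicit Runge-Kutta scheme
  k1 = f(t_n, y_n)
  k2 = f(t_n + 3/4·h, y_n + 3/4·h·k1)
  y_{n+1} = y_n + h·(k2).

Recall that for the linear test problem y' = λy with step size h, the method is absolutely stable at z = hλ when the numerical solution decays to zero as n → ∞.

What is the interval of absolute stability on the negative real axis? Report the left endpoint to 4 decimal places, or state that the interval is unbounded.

On y'=λy, z=hλ:
  k1=λy_n ⇒ h·k1=z·y_n;  k2=λ(1+3/4z)y_n ⇒ h·k2=z(1+3/4z)y_n
  y_{n+1}/y_n = 1 + z(1+3/4z) = 1 + z + 3/4z²
  Hence R(z) = 1 + z + 3/4z².

Solve |R(x)|<1 on ℝ⁻.
x=-0.56: |R|=0.6752
R=1: x+3/4x²=0 ⇒ x=−4/3=-1.3333; min R=1−1/(4·3/4)=0.6667>−1
Confirm numerically:
  x=-1.033: |R|=0.76732 <1
  x=-0.846: |R|=0.69079 <1
  x=-0.574: |R|=0.67311 <1
  x=-1.801: |R|=1.63170 >1
  x=-1.727: |R|=1.50990 >1
Stable set (-1.3333, 0).

(-1.3333, 0).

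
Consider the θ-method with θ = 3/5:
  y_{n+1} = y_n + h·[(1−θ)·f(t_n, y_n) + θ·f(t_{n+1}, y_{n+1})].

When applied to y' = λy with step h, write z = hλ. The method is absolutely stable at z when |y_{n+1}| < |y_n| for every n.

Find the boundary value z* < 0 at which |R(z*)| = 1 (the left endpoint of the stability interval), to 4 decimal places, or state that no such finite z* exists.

(−∞, 0) — no finite endpoint.

Test eqn y'=λy, z=hλ:
  y_{n+1} = y_n + z·[2/5·y_n + 3/5·y_{n+1}] ⇒ (1 − 3/5z)y_{n+1} = (1 + 2/5z)y_n
  so R(z) = (1 + 2/5z)/(1 − 3/5z).

Find x<0 with |R(x)|<1.
x=-0.76: |R|=0.4780
x=-2: |R|=0.0909
x=-10: |R|=0.4286
x=-100: |R|=0.6393
θ=3/5≥1/2 ⇒ |1+2/5x|<|1−3/5x| ∀x<0 ⇒ interval (−∞,0).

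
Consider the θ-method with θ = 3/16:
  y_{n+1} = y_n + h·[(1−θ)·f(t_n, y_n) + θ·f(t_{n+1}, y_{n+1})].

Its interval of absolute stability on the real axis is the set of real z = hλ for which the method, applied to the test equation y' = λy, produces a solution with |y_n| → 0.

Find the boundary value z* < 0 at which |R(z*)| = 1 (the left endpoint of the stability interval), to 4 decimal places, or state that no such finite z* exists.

z* = -3.2000.

Set f=λy, z=hλ:
  y_{n+1} = y_n + z·[13/16·y_n + 3/16·y_{n+1}] ⇒ (1 − 3/16z)y_{n+1} = (1 + 13/16z)y_n
  so R(z) = (1 + 13/16z)/(1 − 3/16z).

Solve |R(x)|<1 on ℝ⁻.
x=-0.36: |R|=0.6628
R=−1: 1+13/16x = −1+3/16x ⇒ -5/8x=2 ⇒ x=2/(-5/8)=-3.2000
Confirm numerically:
  x=-3.080: |R|=0.95246 <1
  x=-2.863: |R|=0.86295 <1
  x=-2.482: |R|=0.69376 <1
  x=-2.189: |R|=0.55200 <1
  x=-3.792: |R|=1.21625 >1
  x=-3.716: |R|=1.19007 >1
So |R|<1 on (-3.2000, 0).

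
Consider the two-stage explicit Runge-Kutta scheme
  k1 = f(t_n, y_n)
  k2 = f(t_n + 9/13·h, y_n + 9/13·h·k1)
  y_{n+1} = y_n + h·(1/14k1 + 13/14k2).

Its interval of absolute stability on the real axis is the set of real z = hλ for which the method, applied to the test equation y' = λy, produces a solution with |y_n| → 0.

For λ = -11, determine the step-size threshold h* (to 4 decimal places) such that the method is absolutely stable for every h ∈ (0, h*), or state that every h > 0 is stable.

(-1.5556,0); λ=-11 ⇒ h* = (14/9)/11 = 0.1414.

Set f=λy, z=hλ:
  k1=λy_n ⇒ h·k1=z·y_n;  k2=λ(1+9/13z)y_n ⇒ h·k2=z(1+9/13z)y_n
  y_{n+1}/y_n = 1 + 1/14z + 13/14z(1+9/13z) = 1 + z + 9/14z²
  Hence R(z) = 1 + z + 9/14z².

Need |R(x)|<1, x<0.
x=-1.57: |R|=1.0146
R=1: x+9/14x²=0 ⇒ x=−14/9=-1.5556; min R=1−1/(4·9/14)=0.6111>−1
Confirm numerically:
  x=-1.526: |R|=0.97101 <1
  x=-1.081: |R|=0.67022 <1
  x=-0.930: |R|=0.62601 <1
  x=-1.870: |R|=1.37801 >1
  x=-1.819: |R|=1.30806 >1
  x=-1.720: |R|=1.18183 >1
So |R|<1 on (-1.5556, 0).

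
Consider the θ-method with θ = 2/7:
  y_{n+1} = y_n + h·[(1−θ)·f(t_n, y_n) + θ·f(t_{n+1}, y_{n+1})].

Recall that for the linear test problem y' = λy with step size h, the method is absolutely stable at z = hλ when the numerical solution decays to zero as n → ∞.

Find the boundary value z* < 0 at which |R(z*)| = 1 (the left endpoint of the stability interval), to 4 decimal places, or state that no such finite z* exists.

z* = -4.6667.

Set f=λy, z=hλ:
  y_{n+1} = y_n + z·[5/7·y_n + 2/7·y_{n+1}] ⇒ (1 − 2/7z)y_{n+1} = (1 + 5/7z)y_n
  R(z) = (1 + 5/7z)/(1 − 2/7z).

Find x<0 with |R(x)|<1.
x=-0.55: |R|=0.5247
R=−1: 1+5/7x = −1+2/7x ⇒ -3/7x=2 ⇒ x=2/(-3/7)=-4.6667
Confirm numerically:
  x=-4.405: |R|=0.95035 <1
  x=-3.496: |R|=0.74900 <1
  x=-2.733: |R|=0.53465 <1
  x=-4.815: |R|=1.02676 >1
  x=-4.775: |R|=1.01964 >1
Stable set (-4.6667, 0).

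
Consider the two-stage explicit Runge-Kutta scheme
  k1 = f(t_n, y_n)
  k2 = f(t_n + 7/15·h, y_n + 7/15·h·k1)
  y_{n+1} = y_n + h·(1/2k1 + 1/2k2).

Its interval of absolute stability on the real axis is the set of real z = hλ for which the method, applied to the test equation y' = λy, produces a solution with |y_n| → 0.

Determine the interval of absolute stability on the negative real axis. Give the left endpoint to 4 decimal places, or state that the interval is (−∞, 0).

Set f=λy, z=hλ:
  k1=λy_n ⇒ h·k1=z·y_n;  k2=λ(1+7/15z)y_n ⇒ h·k2=z(1+7/15z)y_n
  y_{n+1}/y_n = 1 + 1/2z + 1/2z(1+7/15z) = 1 + z + 7/30z²
  R(z) = 1 + z + 7/30z².

Boundary: |R(x)|=1, x<0.
x=-0.33: |R|=0.6954
R=1: x+7/30x²=0 ⇒ x=−30/7=-4.2857; min R=1−1/(4·7/30)=-0.0714>−1
Confirm numerically:
  x=-4.183: |R|=0.89975 <1
  x=-3.829: |R|=0.59196 <1
  x=-1.817: |R|=0.04665 <1
  x=-4.870: |R|=1.66394 >1
  x=-4.609: |R|=1.34767 >1
Interval (-4.2857, 0).

(-4.2857, 0).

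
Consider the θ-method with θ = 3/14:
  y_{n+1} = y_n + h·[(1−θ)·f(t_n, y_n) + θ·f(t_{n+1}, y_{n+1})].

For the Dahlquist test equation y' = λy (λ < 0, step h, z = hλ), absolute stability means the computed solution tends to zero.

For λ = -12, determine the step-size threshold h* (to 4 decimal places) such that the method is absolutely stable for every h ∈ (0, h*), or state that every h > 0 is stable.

With y'=λy (z=hλ):
  y_{n+1} = y_n + z·[11/14·y_n + 3/14·y_{n+1}] ⇒ (1 − 3/14z)y_{n+1} = (1 + 11/14z)y_n
  R(z) = (1 + 11/14z)/(1 − 3/14z).

Boundary: |R(x)|=1, x<0.
x=-1.63: |R|=0.2080
R=−1: 1+11/14x = −1+3/14x ⇒ -4/7x=2 ⇒ x=2/(-4/7)=-3.5000
Confirm numerically:
  x=-2.975: |R|=0.81679 <1
  x=-2.663: |R|=0.69548 <1
  x=-2.407: |R|=0.58796 <1
  x=-1.689: |R|=0.24015 <1
  x=-4.011: |R|=1.15703 >1
  x=-3.774: |R|=1.08657 >1
Interval (-3.5000, 0).

(-3.5000,0); λ=-12 ⇒ h* = (7/2)/12 = 0.2917.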